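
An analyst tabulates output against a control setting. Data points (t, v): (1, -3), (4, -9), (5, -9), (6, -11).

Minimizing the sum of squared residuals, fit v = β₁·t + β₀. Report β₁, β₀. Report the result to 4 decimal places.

β₁ = -1.5714, β₀ = -1.7143

From the data, Σt·t = 78, Σt = 16, Σ1 = 4.
And Σt·v = -150, Σv = -32.
So XᵀX·[β₁, β₀]ᵀ = Xᵀv: [[78, 16]; [16, 4]]·[β₁, β₀]ᵀ = [-150, -32]ᵀ.
Δ = 78·4 − 16² = 56.
β₁ = ((-150)·4 − 16·(-32))/56 = -11/7; β₀ = (78·(-32) − 16·(-150))/56 = -12/7.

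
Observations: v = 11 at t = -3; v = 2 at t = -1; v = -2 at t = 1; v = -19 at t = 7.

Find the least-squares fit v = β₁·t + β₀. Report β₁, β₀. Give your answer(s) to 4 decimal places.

From the data, Σt·t = 60, Σt = 4, Σ1 = 4.
And Σt·v = -170, Σv = -8.
So MᵀM·[β₁, β₀]ᵀ = Mᵀv: [[60, 4]; [4, 4]]·[β₁, β₀]ᵀ = [-170, -8]ᵀ.
Eliminating β₀: 4·(row 1) − 4·(row 2) gives 224·β₁ = 4·(-170) − 4·(-8) = -648, so β₁ = -81/28.
Then β₀ = ((-8) − 4·(-81/28))/4 = 25/28.

β₁ = -2.8929, β₀ = 0.8929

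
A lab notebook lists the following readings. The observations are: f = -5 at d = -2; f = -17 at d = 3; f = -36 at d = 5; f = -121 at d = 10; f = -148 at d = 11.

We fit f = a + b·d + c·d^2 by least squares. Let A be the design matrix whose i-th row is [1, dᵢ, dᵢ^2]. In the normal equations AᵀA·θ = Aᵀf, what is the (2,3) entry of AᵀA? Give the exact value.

Row 2 ↔ basis d, column 3 ↔ basis d^2, so (AᵀA)_{2,3} = Σᵢ (d)·(d^2) = (-2)·(4) + (3)·(9) + (5)·(25) + (10)·(100) + (11)·(121) = 2475.

2475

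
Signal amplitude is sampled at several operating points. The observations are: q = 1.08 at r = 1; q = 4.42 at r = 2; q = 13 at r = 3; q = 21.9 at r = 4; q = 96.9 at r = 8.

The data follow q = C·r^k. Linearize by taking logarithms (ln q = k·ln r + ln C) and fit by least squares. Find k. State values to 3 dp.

With ln qᵢ as the transformed response and ln rᵢ as the regressor:
Σln r = 5.2575, Σ(ln r)² = 7.9333, Σln q = 11.7882, Σln r·ln q = 17.6375.
Equations: 7.9333·k + 5.2575·ln C = 17.6375;  5.2575·k + 5·ln C = 11.7882.
Δ = 7.9333·5 − (5.2575)² = 12.0252; k = (17.6375·5 − 5.2575·11.7882)/12.0252 = 2.17966, ln C = (7.9333·11.7882 − 5.2575·17.6375)/12.0252 = 0.06573.

k = 2.180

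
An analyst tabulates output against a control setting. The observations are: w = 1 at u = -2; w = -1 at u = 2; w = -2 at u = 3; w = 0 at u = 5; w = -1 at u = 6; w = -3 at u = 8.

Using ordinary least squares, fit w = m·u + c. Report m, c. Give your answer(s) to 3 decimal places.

m = -0.293, c = 0.076

MᵀM·[m, c]ᵀ = Mᵀw reads: 142·m + 22·c = -40;  22·m + 6·c = -6.
det = 142·6 − 22² = 368.
m = ((-40)·6 − 22·(-6))/368 = -27/92; c = (142·(-6) − 22·(-40))/368 = 7/92.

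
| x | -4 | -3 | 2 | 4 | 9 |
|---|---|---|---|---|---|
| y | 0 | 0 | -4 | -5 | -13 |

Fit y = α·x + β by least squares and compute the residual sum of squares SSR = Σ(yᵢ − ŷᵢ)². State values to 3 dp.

Entries of AᵀA: Σx·x = 126, Σx = 8, Σ1 = 5.
Moment sums: Σx·y = -145, Σy = -22.
Normal equations: [[126, 8]; [8, 5]]·[α, β]ᵀ = [-145, -22]ᵀ.
Determinant 126·5 − 8² = 566.
α = ((-145)·5 − 8·(-22))/566 = -549/566; β = (126·(-22) − 8·(-145))/566 = -806/283.
Residuals: -292/283, -35/566, 223/283, 489/283, -805/566; SSR = 3791/566.

SSR = 6.698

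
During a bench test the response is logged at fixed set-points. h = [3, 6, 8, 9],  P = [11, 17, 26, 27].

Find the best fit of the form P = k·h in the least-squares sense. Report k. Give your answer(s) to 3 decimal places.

k = 3.084

Entries of XᵀX: Σh·h = 190.
Right-hand side: Σh·P = 586.
So XᵀX·[k]ᵀ = XᵀP: [[190]]·[k]ᵀ = [586]ᵀ.
k = 586/190 = 3.08421.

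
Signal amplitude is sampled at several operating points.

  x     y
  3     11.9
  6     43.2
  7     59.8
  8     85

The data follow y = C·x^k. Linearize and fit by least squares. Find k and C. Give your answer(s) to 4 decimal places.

k = 1.9616, C = 1.3532

With ln yᵢ as the transformed response and ln xᵢ as the regressor:
Sums: Σln x = 6.9157, Σ(ln x)² = 12.5280, Σln y = 14.7760, Σln x·ln y = 26.6672.
Normal system: [[12.5280, 6.9157]; [6.9157, 4]]·[k, ln C]ᵀ = [26.6672, 14.7760]ᵀ.
Slope k = (n·Σln x·ln y − Σln x·Σln y)/(n·Σ(ln x)² − (Σln x)²) = (4·26.6672 − 6.9157·14.7760)/2.2847 = 1.96163; ln C = (Σln y − k·Σln x)/n = 0.30249, so C = exp(0.30249) = 1.35323.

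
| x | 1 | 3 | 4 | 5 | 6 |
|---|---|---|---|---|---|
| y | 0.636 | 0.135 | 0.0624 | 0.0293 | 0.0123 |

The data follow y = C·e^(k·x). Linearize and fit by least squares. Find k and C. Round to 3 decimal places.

k = -0.784, C = 1.414

Linearized form: ln y = k·x + ln C. From the 5 transformed points,
Σx = 19.0000, Σ(x)² = 87.0000, Σln y = -13.1576, Σx·ln y = -61.5965.
Normal system: [[87.0000, 19.0000]; [19.0000, 5]]·[k, ln C]ᵀ = [-61.5965, -13.1576]ᵀ.
Slope k = (n·Σx·ln y − Σx·Σln y)/(n·Σ(x)² − (Σx)²) = (5·-61.5965 − 19.0000·-13.1576)/74.0000 = -0.78364; ln C = (Σln y − k·Σx)/n = 0.34631, so C = exp(0.34631) = 1.41385.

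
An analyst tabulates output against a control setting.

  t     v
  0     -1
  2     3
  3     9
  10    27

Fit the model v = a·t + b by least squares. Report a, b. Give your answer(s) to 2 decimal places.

Sums needed: Σt·t = 113, Σt = 15, Σ1 = 4.
Moment sums: Σt·v = 303, Σv = 38.
So XᵀX·[a, b]ᵀ = Xᵀv: [[113, 15]; [15, 4]]·[a, b]ᵀ = [303, 38]ᵀ.
Determinant 113·4 − 15² = 227.
a = (303·4 − 15·38)/227 = 642/227; b = (113·38 − 15·303)/227 = -251/227.

a = 2.83, b = -1.11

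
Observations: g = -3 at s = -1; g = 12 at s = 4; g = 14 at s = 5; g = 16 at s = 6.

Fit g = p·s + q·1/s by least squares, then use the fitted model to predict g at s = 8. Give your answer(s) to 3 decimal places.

ĝ = 22.152

Entries of XᵀX: Σs·s = 78, Σs·1/s = 4, Σ1/s·1/s = 4069/3600.
And Σs·g = 217, Σ1/s·g = 172/15.
So XᵀX·[p, q]ᵀ = Xᵀg: [[78, 4]; [4, 4069/3600]]·[p, q]ᵀ = [217, 172/15]ᵀ.
det = 78·(4069/3600) − 4² = 43297/600.
p = (217·(4069/3600) − 4·(172/15))/(43297/600) = 717853/259782; q = (78·(172/15) − 4·217)/(43297/600) = 15840/43297.
At s = 8: ĝ = (717853/259782)·(8) + (15840/43297)·(1/8) = 2877352/129891.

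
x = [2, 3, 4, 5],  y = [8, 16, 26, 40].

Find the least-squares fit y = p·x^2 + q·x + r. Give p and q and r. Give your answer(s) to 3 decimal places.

p = 1.500, q = 0.100, r = 1.900

The normal equations are: 978·p + 224·q + 54·r = 1592;  224·p + 54·q + 14·r = 368;  54·p + 14·q + 4·r = 90.
Inverting the 3×3 Gram matrix, [p, q, r]ᵀ = [3/2, 1/10, 19/10]ᵀ.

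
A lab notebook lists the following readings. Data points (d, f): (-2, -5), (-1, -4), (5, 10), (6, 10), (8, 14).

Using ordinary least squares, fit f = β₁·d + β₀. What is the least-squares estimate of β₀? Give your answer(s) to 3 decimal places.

With design matrix X, XᵀX = [[130, 16]; [16, 5]] and Xᵀf = [236, 25]ᵀ.
det = 130·5 − 16² = 394.
β₁ = (236·5 − 16·25)/394 = 390/197; β₀ = (130·25 − 16·236)/394 = -263/197.

β₀ = -1.335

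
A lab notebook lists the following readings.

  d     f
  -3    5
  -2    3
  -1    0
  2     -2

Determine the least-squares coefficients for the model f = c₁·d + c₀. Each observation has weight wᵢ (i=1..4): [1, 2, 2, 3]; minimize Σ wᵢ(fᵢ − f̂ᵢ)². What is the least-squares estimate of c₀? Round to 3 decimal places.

Entries of XᵀWX: Σwᵢ·d·d = 31, Σwᵢ·d = -3, Σwᵢ·1 = 8.
Moment sums: Σwᵢ·d·f = -39, Σwᵢ·f = 5.
XᵀWX·[c₁, c₀]ᵀ = XᵀWf becomes [[31, -3]; [-3, 8]]·[c₁, c₀]ᵀ = [-39, 5]ᵀ.
Δ = 31·8 − (-3)² = 239.
c₁ = ((-39)·8 − (-3)·5)/239 = -297/239; c₀ = (31·5 − (-3)·(-39))/239 = 38/239.

c₀ = 0.159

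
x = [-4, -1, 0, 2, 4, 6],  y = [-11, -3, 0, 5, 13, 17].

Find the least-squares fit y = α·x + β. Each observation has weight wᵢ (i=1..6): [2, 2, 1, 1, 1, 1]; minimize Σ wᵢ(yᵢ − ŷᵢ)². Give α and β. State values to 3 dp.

From the data, Σwᵢ·x·x = 90, Σwᵢ·x = 2, Σwᵢ·1 = 8.
For MᵀWy: Σwᵢ·x·y = 258, Σwᵢ·y = 7.
MᵀWM·[α, β]ᵀ = MᵀWy becomes [[90, 2]; [2, 8]]·[α, β]ᵀ = [258, 7]ᵀ.
Eliminating β: 8·(row 1) − 2·(row 2) gives 716·α = 8·258 − 2·7 = 2050, so α = 1025/358.
Then β = (7 − 2·(1025/358))/8 = 57/358.

α = 2.863, β = 0.159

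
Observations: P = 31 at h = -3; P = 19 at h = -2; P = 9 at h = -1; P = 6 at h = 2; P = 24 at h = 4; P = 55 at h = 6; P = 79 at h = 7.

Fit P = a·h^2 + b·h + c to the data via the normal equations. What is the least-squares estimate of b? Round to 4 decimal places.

Entries of XᵀX: Σh^2·h^2 = 4067, Σh^2·h = 595, Σh^2 = 119, Σh·h = 119, Σh = 13, Σ1 = 7.
And Σh^2·P = 6623, Σh·P = 851, ΣP = 223.
Row-reducing yields a = 184189/94521, b = -41558/13503, c = 20010/4501.

b = -3.0777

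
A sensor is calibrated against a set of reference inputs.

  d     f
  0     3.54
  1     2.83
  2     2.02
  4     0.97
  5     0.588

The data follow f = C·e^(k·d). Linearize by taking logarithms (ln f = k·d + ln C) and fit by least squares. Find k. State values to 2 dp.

Linearized form: ln f = k·d + ln C. From the 5 transformed points,
Sums: Σd = 12.0000, Σ(d)² = 46.0000, Σln f = 2.4460, Σd·ln f = -0.3305.
Normal system: [[46.0000, 12.0000]; [12.0000, 5]]·[k, ln C]ᵀ = [-0.3305, 2.4460]ᵀ.
Δ = 46.0000·5 − (12.0000)² = 86.0000; k = (-0.3305·5 − 12.0000·2.4460)/86.0000 = -0.36052, ln C = (46.0000·2.4460 − 12.0000·-0.3305)/86.0000 = 1.35445.

k = -0.36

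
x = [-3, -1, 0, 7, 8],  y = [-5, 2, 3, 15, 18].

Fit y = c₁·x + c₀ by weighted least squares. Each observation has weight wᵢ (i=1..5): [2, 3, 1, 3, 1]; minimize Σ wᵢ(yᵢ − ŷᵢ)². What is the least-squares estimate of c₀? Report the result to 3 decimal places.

c₀ = 2.460

Forming AᵀWA = [[232, 20]; [20, 10]] and AᵀWy = [483, 62]ᵀ gives AᵀWA·[c₁, c₀]ᵀ = AᵀWy.
Determinant 232·10 − 20² = 1920.
c₁ = (483·10 − 20·62)/1920 = 359/192; c₀ = (232·62 − 20·483)/1920 = 1181/480.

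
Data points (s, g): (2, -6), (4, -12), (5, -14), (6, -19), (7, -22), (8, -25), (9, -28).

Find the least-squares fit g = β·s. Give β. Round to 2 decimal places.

The normal equations are: 275·β = -850.
Hence β = -850 / 275 ≈ -3.09091.

β = -3.09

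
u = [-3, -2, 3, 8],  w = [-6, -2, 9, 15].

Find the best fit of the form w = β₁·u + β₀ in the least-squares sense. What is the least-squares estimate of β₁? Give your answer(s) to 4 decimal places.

β₁ = 1.8831

Forming AᵀA = [[86, 6]; [6, 4]] and Aᵀw = [169, 16]ᵀ gives AᵀA·[β₁, β₀]ᵀ = Aᵀw.
det = 86·4 − 6² = 308.
β₁ = (169·4 − 6·16)/308 = 145/77; β₀ = (86·16 − 6·169)/308 = 181/154.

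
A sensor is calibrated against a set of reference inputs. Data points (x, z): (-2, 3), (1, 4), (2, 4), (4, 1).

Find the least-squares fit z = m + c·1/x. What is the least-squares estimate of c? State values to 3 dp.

c = 0.853

Sums needed: Σ1 = 4, Σ1/x = 5/4, Σ1/x·1/x = 25/16.
Right-hand side: Σz = 12, Σ1/x·z = 19/4.
So AᵀA·[m, c]ᵀ = Aᵀz: [[4, 5/4]; [5/4, 25/16]]·[m, c]ᵀ = [12, 19/4]ᵀ.
Determinant 4·(25/16) − (5/4)² = 75/16.
m = (12·(25/16) − (5/4)·(19/4))/(75/16) = 41/15; c = (4·(19/4) − (5/4)·12)/(75/16) = 64/75.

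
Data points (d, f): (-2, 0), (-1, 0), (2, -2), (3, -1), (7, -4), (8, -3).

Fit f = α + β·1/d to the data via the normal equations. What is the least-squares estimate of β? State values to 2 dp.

β = -1.82

The normal system AᵀA·[α, β]ᵀ = Aᵀf is [[6, -67/168]; [-67/168, 46489/28224]]·[α, β]ᵀ = [-10, -383/168]ᵀ.
Eliminating β: (46489/28224)·(row 1) − (-67/168)·(row 2) gives (274445/28224)·α = (46489/28224)·(-10) − (-67/168)·(-383/168) = -163517/9408, so α = -490551/274445.
Then β = ((-383/168) − (-67/168)·(-490551/274445))/(46489/28224) = -498624/274445.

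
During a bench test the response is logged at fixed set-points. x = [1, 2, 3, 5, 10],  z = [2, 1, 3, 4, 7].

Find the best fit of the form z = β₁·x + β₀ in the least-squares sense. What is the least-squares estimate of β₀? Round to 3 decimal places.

β₀ = 0.787

Setting ∂/∂β₁ … = 0 gives: 139·β₁ + 21·β₀ = 103;  21·β₁ + 5·β₀ = 17.
(Σx·x = 139, Σx = 21, Σ1 = 5, Σx·z = 103, Σz = 17.)
Δ = 139·5 − 21² = 254.
β₁ = (103·5 − 21·17)/254 = 79/127; β₀ = (139·17 − 21·103)/254 = 100/127.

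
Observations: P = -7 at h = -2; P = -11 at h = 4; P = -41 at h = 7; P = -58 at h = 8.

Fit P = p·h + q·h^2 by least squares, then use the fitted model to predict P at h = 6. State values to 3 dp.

P̂ = -29.688

From the data, Σh·h = 133, Σh·h^2 = 911, Σh^2·h^2 = 6769.
Moment sums: Σh·P = -781, Σh^2·P = -5925.
So XᵀX·[p, q]ᵀ = XᵀP: [[133, 911]; [911, 6769]]·[p, q]ᵀ = [-781, -5925]ᵀ.
Δ = 133·6769 − 911² = 70356.
p = ((-781)·6769 − 911·(-5925))/70356 = 55543/35178; q = (133·(-5925) − 911·(-781))/70356 = -38267/35178.
At h = 6: P̂ = (55543/35178)·(6) + (-38267/35178)·(36) = -174059/5863.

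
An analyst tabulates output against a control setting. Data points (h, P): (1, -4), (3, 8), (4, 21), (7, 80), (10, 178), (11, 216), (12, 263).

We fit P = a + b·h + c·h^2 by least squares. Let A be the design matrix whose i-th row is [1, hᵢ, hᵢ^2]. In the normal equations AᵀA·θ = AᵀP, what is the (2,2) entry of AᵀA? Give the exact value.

Row 2 ↔ basis h, column 2 ↔ basis h, so (AᵀA)_{2,2} = Σᵢ (h)·(h) = (1)·(1) + (3)·(3) + (4)·(4) + (7)·(7) + (10)·(10) + (11)·(11) + (12)·(12) = 440.

440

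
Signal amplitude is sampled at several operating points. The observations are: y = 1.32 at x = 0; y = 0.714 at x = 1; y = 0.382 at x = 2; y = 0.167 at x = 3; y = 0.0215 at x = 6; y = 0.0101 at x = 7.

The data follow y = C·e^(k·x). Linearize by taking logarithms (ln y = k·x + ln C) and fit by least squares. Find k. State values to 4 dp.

k = -0.7010

Let Y = ln y. Fitting Y = k·x + ln C by least squares:
XᵀX = [[99.0000, 19.0000]; [19.0000, 6]], rhs = [-62.8356, -11.2463]ᵀ  (here Σx = 19.0000, Σ(x)² = 99.0000, Σln y = -11.2463, Σx·ln y = -62.8356).
Solving (det = 233.0000): k = -0.70101, ln C = 0.34548.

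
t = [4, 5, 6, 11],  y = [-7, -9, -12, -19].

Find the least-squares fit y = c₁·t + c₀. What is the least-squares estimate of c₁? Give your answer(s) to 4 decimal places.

c₁ = -1.6724

AᵀA·[c₁, c₀]ᵀ = Aᵀy reads: 198·c₁ + 26·c₀ = -354;  26·c₁ + 4·c₀ = -47.
Δ = 198·4 − 26² = 116.
c₁ = ((-354)·4 − 26·(-47))/116 = -97/58; c₀ = (198·(-47) − 26·(-354))/116 = -51/58.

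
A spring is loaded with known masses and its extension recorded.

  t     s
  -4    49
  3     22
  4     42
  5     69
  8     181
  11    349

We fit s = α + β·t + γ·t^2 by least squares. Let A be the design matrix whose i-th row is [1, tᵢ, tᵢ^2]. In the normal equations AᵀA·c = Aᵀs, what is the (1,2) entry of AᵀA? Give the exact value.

27

Row 1 ↔ basis 1, column 2 ↔ basis t, so (AᵀA)_{1,2} = Σᵢ t = (1)·(-4) + (1)·(3) + (1)·(4) + (1)·(5) + (1)·(8) + (1)·(11) = 27.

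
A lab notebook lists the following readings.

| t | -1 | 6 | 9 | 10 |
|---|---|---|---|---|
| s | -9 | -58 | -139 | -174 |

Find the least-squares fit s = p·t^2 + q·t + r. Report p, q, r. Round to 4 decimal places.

p = -2.0000, q = 3.0000, r = -4.0000

MᵀM·[p, q, r]ᵀ = Mᵀs reads: 17858·p + 1944·q + 218·r = -30756;  1944·p + 218·q + 24·r = -3330;  218·p + 24·q + 4·r = -380.
(Σt^2·t^2 = 17858, Σt^2·t = 1944, Σt^2 = 218, Σt·t = 218, Σt = 24, Σ1 = 4, Σt^2·s = -30756, Σt·s = -3330, Σs = -380.)
Row-reducing yields p = -2, q = 3, r = -4.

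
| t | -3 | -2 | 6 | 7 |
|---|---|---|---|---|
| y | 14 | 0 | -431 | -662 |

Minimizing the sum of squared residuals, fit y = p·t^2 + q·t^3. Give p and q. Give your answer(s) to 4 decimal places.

With design matrix X, XᵀX = [[3794, 24308]; [24308, 165098]] and Xᵀy = [-47828, -320540]ᵀ.
Eliminating q: 165098·(row 1) − 24308·(row 2) gives 35502948·p = 165098·(-47828) − 24308·(-320540) = -104620824, so p = -2906134/986193.
Then q = ((-320540) − 24308·(-2906134/986193))/165098 = -1486826/986193.

p = -2.9468, q = -1.5076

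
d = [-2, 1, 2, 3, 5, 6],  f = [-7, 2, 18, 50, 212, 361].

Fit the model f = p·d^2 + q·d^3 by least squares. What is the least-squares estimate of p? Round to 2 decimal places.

p = 1.13

Setting ∂/∂p … = 0 gives: 2035·p + 11145·q = 18792;  11145·p + 63139·q = 106028.
(Σd^2·d^2 = 2035, Σd^2·d^3 = 11145, Σd^3·d^3 = 63139, Σd^2·f = 18792, Σd^3·f = 106028.)
det = 2035·63139 − 11145² = 4276840.
p = (18792·63139 − 11145·106028)/4276840 = 1206507/1069210; q = (2035·106028 − 11145·18792)/4276840 = 316507/213842.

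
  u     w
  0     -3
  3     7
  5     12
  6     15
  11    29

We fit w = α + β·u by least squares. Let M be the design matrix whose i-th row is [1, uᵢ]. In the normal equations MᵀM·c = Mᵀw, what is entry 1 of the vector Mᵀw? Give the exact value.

60

Entry 1 ↔ basis 1, so (Mᵀw)_{1} = Σᵢ wᵢ = (1)·(-3) + (1)·(7) + (1)·(12) + (1)·(15) + (1)·(29) = 60.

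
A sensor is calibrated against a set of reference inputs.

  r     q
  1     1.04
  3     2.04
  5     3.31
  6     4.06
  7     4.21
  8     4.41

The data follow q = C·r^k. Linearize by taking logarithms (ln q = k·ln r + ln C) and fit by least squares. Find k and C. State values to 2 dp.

k = 0.73, C = 1.01

Taking logs, ln q = k·ln r + ln C, so regress ln q on ln r.
Over the data: Σln r = 8.5252, Σ(ln r)² = 15.1183, Σln q = 6.2716, Σln r·ln q = 11.1031.
Normal system: [[15.1183, 8.5252]; [8.5252, 6]]·[k, ln C]ᵀ = [11.1031, 6.2716]ᵀ.
Slope k = (n·Σln r·ln q − Σln r·Σln q)/(n·Σ(ln r)² − (Σln r)²) = (6·11.1031 − 8.5252·6.2716)/18.0313 = 0.72937; ln C = (Σln q − k·Σln r)/n = 0.00893, so C = exp(0.00893) = 1.00897.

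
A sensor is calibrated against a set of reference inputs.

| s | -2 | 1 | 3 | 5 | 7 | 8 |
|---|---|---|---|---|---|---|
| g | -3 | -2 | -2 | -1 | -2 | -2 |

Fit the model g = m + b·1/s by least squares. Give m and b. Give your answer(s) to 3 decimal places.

m = -2.131, b = 0.606

With design matrix X, XᵀX = [[6, 1093/840]; [1093/840, 1014049/705600]] and Xᵀg = [-12, -799/420]ᵀ.
Determinant 6·(1014049/705600) − (1093/840)² = 977929/141120.
m = ((-12)·(1014049/705600) − (1093/840)·(-799/420))/(977929/141120) = -10421974/4889645; b = (6·(-799/420) − (1093/840)·(-12))/(977929/141120) = 592704/977929.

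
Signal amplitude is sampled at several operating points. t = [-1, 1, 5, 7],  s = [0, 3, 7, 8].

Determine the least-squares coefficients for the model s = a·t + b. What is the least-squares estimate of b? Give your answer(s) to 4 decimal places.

Normal-equation sums: Σt·t = 76, Σt = 12, Σ1 = 4.
And Σt·s = 94, Σs = 18.
Normal equations: [[76, 12]; [12, 4]]·[a, b]ᵀ = [94, 18]ᵀ.
Δ = 76·4 − 12² = 160.
a = (94·4 − 12·18)/160 = 1; b = (76·18 − 12·94)/160 = 3/2.

b = 1.5000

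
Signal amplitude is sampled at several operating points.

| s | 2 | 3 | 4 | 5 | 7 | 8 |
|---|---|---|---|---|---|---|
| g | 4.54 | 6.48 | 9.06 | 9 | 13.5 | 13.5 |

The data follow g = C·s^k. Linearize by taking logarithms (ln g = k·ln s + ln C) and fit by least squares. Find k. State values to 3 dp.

Let Y = ln g. Fitting Y = k·ln s + ln C by least squares:
Σln s = 8.8128, Σ(ln s)² = 14.3101, Σln g = 12.9881, Σln s·ln g = 20.1699.
Equations: 14.3101·k + 8.8128·ln C = 20.1699;  8.8128·k + 6·ln C = 12.9881.
Δ = 14.3101·6 − (8.8128)² = 8.1947; k = (20.1699·6 − 8.8128·12.9881)/8.1947 = 0.80019, ln C = (14.3101·12.9881 − 8.8128·20.1699)/8.1947 = 0.98936.

k = 0.800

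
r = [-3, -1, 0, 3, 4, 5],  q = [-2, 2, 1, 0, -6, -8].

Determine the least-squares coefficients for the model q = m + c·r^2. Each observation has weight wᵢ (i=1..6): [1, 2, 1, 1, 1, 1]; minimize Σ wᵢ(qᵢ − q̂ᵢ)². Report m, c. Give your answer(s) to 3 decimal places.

m = 2.063, c = -0.417

With design matrix X, XᵀWX = [[7, 61]; [61, 1045]] and XᵀWq = [-11, -310]ᵀ.
Determinant 7·1045 − 61² = 3594.
m = ((-11)·1045 − 61·(-310))/3594 = 7415/3594; c = (7·(-310) − 61·(-11))/3594 = -1499/3594.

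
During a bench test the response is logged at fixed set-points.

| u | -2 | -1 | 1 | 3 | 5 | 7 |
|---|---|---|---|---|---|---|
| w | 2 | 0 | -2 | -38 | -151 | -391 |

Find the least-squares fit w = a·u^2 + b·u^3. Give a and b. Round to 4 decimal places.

a = -1.2944, b = -0.9544

Normal-equation sums: Σu^2·u^2 = 3125, Σu^2·u^3 = 20143, Σu^3·u^3 = 134069.
Moment sums: Σu^2·w = -23270, Σu^3·w = -154032.
So AᵀA·[a, b]ᵀ = Aᵀw: [[3125, 20143]; [20143, 134069]]·[a, b]ᵀ = [-23270, -154032]ᵀ.
Eliminating b: 134069·(row 1) − 20143·(row 2) gives 13225176·a = 134069·(-23270) − 20143·(-154032) = -17119054, so a = -8559527/6612588.
Then b = ((-154032) − 20143·(-8559527/6612588))/134069 = -6311195/6612588.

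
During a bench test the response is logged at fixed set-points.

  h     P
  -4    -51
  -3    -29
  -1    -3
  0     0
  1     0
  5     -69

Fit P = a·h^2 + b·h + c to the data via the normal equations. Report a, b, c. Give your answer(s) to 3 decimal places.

MᵀM·[a, b, c]ᵀ = MᵀP reads: 964·a + 34·b + 52·c = -2805;  34·a + 52·b + (-2)·c = -51;  52·a + (-2)·b + 6·c = -152.
(Σh^2·h^2 = 964, Σh^2·h = 34, Σh^2 = 52, Σh·h = 52, Σh = -2, Σ1 = 6, Σh^2·P = -2805, Σh·P = -51, ΣP = -152.)
Inverting the 3×3 Gram matrix, [a, b, c]ᵀ = [-3, 157/154, 155/154]ᵀ.

a = -3.000, b = 1.019, c = 1.006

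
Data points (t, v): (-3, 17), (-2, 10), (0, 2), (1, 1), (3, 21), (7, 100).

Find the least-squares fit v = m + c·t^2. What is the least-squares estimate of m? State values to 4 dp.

Setting ∂/∂m … = 0 gives: 6·m + 72·c = 151;  72·m + 2580·c = 5283.
(Σ1 = 6, Σt^2 = 72, Σt^2·t^2 = 2580, Σv = 151, Σt^2·v = 5283.)
Determinant 6·2580 − 72² = 10296.
m = (151·2580 − 72·5283)/10296 = 59/66; c = (6·5283 − 72·151)/10296 = 89/44.

m = 0.8939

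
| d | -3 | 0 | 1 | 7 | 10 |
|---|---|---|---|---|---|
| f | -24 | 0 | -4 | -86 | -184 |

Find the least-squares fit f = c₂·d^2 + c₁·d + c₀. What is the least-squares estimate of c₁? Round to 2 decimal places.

Sums needed: Σd^2·d^2 = 12483, Σd^2·d = 1317, Σd^2 = 159, Σd·d = 159, Σd = 15, Σ1 = 5.
And Σd^2·f = -22834, Σd·f = -2374, Σf = -298.
Inverting the 3×3 Gram matrix, [c₂, c₁, c₀]ᵀ = [-116486/58773, 95300/58773, -28172/19591]ᵀ.

c₁ = 1.62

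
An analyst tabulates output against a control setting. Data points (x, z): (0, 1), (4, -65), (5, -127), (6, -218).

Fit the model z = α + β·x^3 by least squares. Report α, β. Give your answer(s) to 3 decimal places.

α = 0.361, β = -1.013

With design matrix A, AᵀA = [[4, 405]; [405, 66377]] and Aᵀz = [-409, -67123]ᵀ.
Eliminating β: 66377·(row 1) − 405·(row 2) gives 101483·α = 66377·(-409) − 405·(-67123) = 36622, so α = 36622/101483.
Then β = ((-67123) − 405·(36622/101483))/66377 = -102847/101483.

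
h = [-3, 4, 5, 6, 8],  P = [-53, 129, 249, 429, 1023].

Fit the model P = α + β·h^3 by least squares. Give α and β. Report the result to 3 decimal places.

α = 0.144, β = 1.996

Normal-equation sums: Σ1 = 5, Σh^3 = 890, Σh^3·h^3 = 329250.
Moment sums: ΣP = 1777, Σh^3·P = 657252.
Normal equations: [[5, 890]; [890, 329250]]·[α, β]ᵀ = [1777, 657252]ᵀ.
Eliminating β: 329250·(row 1) − 890·(row 2) gives 854150·α = 329250·1777 − 890·657252 = 122970, so α = 12297/85415.
Then β = (657252 − 890·(12297/85415))/329250 = 170473/85415.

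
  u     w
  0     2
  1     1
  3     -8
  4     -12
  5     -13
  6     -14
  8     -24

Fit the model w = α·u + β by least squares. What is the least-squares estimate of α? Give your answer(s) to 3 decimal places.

α = -3.195

With design matrix A, AᵀA = [[151, 27]; [27, 7]] and Aᵀw = [-412, -68]ᵀ.
Δ = 151·7 − 27² = 328.
α = ((-412)·7 − 27·(-68))/328 = -131/41; β = (151·(-68) − 27·(-412))/328 = 107/41.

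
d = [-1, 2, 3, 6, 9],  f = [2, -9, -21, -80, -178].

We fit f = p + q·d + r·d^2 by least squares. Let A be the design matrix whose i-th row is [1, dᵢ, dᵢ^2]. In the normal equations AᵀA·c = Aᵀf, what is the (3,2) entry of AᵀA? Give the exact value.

Row 3 ↔ basis d^2, column 2 ↔ basis d, so (AᵀA)_{3,2} = Σᵢ (d^2)·(d) = (1)·(-1) + (4)·(2) + (9)·(3) + (36)·(6) + (81)·(9) = 979.

979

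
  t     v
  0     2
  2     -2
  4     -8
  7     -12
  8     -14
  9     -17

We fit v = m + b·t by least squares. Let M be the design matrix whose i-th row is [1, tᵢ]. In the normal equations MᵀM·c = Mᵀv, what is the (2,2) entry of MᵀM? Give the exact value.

214

Row 2 ↔ basis t, column 2 ↔ basis t, so (MᵀM)_{2,2} = Σᵢ (t)·(t) = (0)·(0) + (2)·(2) + (4)·(4) + (7)·(7) + (8)·(8) + (9)·(9) = 214.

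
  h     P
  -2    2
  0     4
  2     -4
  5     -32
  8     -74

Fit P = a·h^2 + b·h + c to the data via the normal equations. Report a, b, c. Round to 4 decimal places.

a = -0.9863, b = -1.8050, c = 3.0270

Compute the Gram sums: Σh^2·h^2 = 4753, Σh^2·h = 637, Σh^2 = 97, Σh·h = 97, Σh = 13, Σ1 = 5.
Right-hand side: Σh^2·P = -5544, Σh·P = -764, ΣP = -104.
Inverting the 3×3 Gram matrix, [a, b, c]ᵀ = [-10291/10434, -509/282, 112/37]ᵀ.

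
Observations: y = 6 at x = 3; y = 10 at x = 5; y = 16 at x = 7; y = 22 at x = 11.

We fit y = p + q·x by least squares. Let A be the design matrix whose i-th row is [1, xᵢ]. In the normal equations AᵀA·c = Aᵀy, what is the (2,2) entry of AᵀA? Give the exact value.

204

Row 2 ↔ basis x, column 2 ↔ basis x, so (AᵀA)_{2,2} = Σᵢ (x)·(x) = (3)·(3) + (5)·(5) + (7)·(7) + (11)·(11) = 204.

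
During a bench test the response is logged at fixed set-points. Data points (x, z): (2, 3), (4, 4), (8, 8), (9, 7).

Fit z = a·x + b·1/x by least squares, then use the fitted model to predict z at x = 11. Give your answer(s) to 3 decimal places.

Forming AᵀA = [[165, 4]; [4, 1765/5184]] and Aᵀz = [149, 77/18]ᵀ gives AᵀA·[a, b]ᵀ = Aᵀz.
Eliminating b: (1765/5184)·(row 1) − 4·(row 2) gives (69427/1728)·a = (1765/5184)·149 − 4·(77/18) = 174281/5184, so a = 174281/208281.
Then b = ((77/18) − 4·(174281/208281))/(1765/5184) = 189792/69427.
At x = 11: ẑ = (174281/208281)·(11) + (189792/69427)·(1/11) = 21657377/2291091.

ẑ = 9.453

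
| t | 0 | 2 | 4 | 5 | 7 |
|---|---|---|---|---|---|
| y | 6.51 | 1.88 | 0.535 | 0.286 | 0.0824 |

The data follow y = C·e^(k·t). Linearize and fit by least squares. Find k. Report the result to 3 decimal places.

Linearized form: ln y = k·t + ln C. From the 5 transformed points,
Σt = 18.0000, Σ(t)² = 94.0000, Σln y = -1.8688, Σt·ln y = -24.9714.
Equations: 94.0000·k + 18.0000·ln C = -24.9714;  18.0000·k + 5·ln C = -1.8688.
Solving (det = 146.0000): k = -0.62478, ln C = 1.87546.

k = -0.625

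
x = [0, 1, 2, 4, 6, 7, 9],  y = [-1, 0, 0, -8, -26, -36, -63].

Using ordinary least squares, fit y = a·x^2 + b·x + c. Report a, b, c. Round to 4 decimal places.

The normal equations are: 10531·a + 1361·b + 187·c = -7931;  1361·a + 187·b + 29·c = -1007;  187·a + 29·b + 7·c = -134.
(Σx^2·x^2 = 10531, Σx^2·x = 1361, Σx^2 = 187, Σx·x = 187, Σx = 29, Σ1 = 7, Σx^2·y = -7931, Σx·y = -1007, Σy = -134.)
Row-reducing yields a = -1685/1708, b = 29093/15372, c = -4835/7686.

a = -0.9865, b = 1.8926, c = -0.6291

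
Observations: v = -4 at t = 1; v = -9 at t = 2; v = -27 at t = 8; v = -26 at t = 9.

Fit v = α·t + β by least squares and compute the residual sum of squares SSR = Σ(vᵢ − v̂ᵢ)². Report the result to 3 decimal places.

SSR = 9.720

Forming MᵀM = [[150, 20]; [20, 4]] and Mᵀv = [-472, -66]ᵀ gives MᵀM·[α, β]ᵀ = Mᵀv.
det = 150·4 − 20² = 200.
α = ((-472)·4 − 20·(-66))/200 = -71/25; β = (150·(-66) − 20·(-472))/200 = -23/10.
Residuals: 57/50, -51/50, -99/50, 93/50; SSR = 243/25.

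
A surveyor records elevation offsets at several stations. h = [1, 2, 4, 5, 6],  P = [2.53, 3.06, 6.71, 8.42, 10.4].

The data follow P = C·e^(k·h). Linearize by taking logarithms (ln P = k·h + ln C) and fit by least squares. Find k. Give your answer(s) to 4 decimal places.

With ln Pᵢ as the transformed response and hᵢ as the regressor:
AᵀA = [[82.0000, 18.0000]; [18.0000, 5]], rhs = [35.4833, 8.4226]ᵀ  (here Σh = 18.0000, Σ(h)² = 82.0000, Σln P = 8.4226, Σh·ln P = 35.4833).
Δ = 82.0000·5 − (18.0000)² = 86.0000; k = (35.4833·5 − 18.0000·8.4226)/86.0000 = 0.30010, ln C = (82.0000·8.4226 − 18.0000·35.4833)/86.0000 = 0.60415.

k = 0.3001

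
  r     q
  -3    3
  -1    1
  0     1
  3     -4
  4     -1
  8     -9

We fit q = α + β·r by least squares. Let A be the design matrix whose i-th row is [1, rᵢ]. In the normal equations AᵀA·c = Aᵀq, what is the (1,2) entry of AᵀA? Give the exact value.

Row 1 ↔ basis 1, column 2 ↔ basis r, so (AᵀA)_{1,2} = Σᵢ r = (1)·(-3) + (1)·(-1) + (1)·(0) + (1)·(3) + (1)·(4) + (1)·(8) = 11.

11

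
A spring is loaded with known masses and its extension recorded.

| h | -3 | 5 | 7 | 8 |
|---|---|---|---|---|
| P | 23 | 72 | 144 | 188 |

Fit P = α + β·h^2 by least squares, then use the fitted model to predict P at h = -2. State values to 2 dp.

P̂ = 8.49

Compute the Gram sums: Σ1 = 4, Σh^2 = 147, Σh^2·h^2 = 7203.
And ΣP = 427, Σh^2·P = 21095.
det = 4·7203 − 147² = 7203.
α = (427·7203 − 147·21095)/7203 = -172/49; β = (4·21095 − 147·427)/7203 = 21611/7203.
At h = -2: P̂ = (-172/49)·(1) + (21611/7203)·(4) = 61160/7203.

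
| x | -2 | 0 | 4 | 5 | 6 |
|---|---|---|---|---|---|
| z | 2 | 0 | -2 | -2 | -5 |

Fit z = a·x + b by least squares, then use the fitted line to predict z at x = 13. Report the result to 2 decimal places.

ẑ = -8.85

The normal system MᵀM·[a, b]ᵀ = Mᵀz is [[81, 13]; [13, 5]]·[a, b]ᵀ = [-52, -7]ᵀ.
det = 81·5 − 13² = 236.
a = ((-52)·5 − 13·(-7))/236 = -169/236; b = (81·(-7) − 13·(-52))/236 = 109/236.
At x = 13: ẑ = (-169/236)·(13) + (109/236)·(1) = -522/59.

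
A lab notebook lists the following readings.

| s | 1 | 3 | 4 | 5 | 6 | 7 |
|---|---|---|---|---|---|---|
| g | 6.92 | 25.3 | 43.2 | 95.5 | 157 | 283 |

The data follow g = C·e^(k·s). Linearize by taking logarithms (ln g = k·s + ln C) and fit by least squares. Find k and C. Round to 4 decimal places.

k = 0.6219, C = 3.8087

Taking logs, ln g = k·s + ln C, so regress ln g on s.
XᵀX = [[136.0000, 26.0000]; [26.0000, 6]], rhs = [119.3414, 24.1919]ᵀ  (here Σs = 26.0000, Σ(s)² = 136.0000, Σln g = 24.1919, Σs·ln g = 119.3414).
Solving (det = 140.0000): k = 0.62185, ln C = 1.33728, so C = exp(1.33728) = 3.80865.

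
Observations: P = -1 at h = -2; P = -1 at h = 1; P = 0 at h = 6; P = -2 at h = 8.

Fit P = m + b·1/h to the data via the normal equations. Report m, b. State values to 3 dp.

m = -1.007, b = 0.037

Entries of MᵀM: Σ1 = 4, Σ1/h = 19/24, Σ1/h·1/h = 745/576.
Right-hand side: ΣP = -4, Σ1/h·P = -3/4.
MᵀM·[m, b]ᵀ = MᵀP becomes [[4, 19/24]; [19/24, 745/576]]·[m, b]ᵀ = [-4, -3/4]ᵀ.
det = 4·(745/576) − (19/24)² = 291/64.
m = ((-4)·(745/576) − (19/24)·(-3/4))/(291/64) = -2638/2619; b = (4·(-3/4) − (19/24)·(-4))/(291/64) = 32/873.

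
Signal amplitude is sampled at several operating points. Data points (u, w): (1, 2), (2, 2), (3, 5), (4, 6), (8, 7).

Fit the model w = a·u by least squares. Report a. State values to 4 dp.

a = 1.0745

With design matrix M, MᵀM = [[94]] and Mᵀw = [101]ᵀ.
Hence a = 101 / 94 ≈ 1.07447.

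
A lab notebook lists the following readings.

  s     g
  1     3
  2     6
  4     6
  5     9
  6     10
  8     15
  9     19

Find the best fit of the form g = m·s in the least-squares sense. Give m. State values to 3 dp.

m = 1.916

The normal equations are: 227·m = 435.
(Σs·s = 227, Σs·g = 435.)
m = 435/227 = 1.9163.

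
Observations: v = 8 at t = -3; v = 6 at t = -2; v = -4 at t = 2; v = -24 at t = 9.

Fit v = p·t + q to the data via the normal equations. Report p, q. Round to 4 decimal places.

Compute the Gram sums: Σt·t = 98, Σt = 6, Σ1 = 4.
Moment sums: Σt·v = -260, Σv = -14.
MᵀM·[p, q]ᵀ = Mᵀv becomes [[98, 6]; [6, 4]]·[p, q]ᵀ = [-260, -14]ᵀ.
Determinant 98·4 − 6² = 356.
p = ((-260)·4 − 6·(-14))/356 = -239/89; q = (98·(-14) − 6·(-260))/356 = 47/89.

p = -2.6854, q = 0.5281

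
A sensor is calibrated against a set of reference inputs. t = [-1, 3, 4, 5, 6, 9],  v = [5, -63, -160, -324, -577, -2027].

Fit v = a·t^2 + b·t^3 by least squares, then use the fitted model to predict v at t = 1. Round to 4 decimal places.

Setting ∂/∂a … = 0 gives: 8820·a + 71216·b = -196181;  71216·a + 598548·b = -1654761.
Eliminating b: 598548·(row 1) − 71216·(row 2) gives 207474704·a = 598548·(-196181) − 71216·(-1654761) = 421714188, so a = 105428547/51868676.
Then b = ((-1654761) − 71216·(105428547/51868676))/598548 = -155941481/51868676.
At t = 1: v̂ = (105428547/51868676)·(1) + (-155941481/51868676)·(1) = -25256467/25934338.

v̂ = -0.9739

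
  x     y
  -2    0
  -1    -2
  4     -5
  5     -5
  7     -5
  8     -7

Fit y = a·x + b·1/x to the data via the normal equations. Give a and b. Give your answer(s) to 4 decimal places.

AᵀA·[a, b]ᵀ = Aᵀy reads: 159·a + 6·b = -134;  6·a + (108861/78400)·b = -103/56.
Eliminating b: (108861/78400)·(row 1) − 6·(row 2) gives (14486499/78400)·a = (108861/78400)·(-134) − 6·(-103/56) = -6861087/39200, so a = -1524686/1609611.
Then b = ((-103/56) − 6·(-1524686/1609611))/(108861/78400) = 1485400/536537.

a = -0.9472, b = 2.7685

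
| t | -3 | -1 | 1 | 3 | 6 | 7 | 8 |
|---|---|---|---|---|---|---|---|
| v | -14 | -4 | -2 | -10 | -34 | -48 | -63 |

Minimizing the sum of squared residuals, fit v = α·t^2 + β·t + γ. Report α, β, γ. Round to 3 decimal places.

α = -1.048, β = 0.812, γ = -2.134

XᵀX·[α, β, γ]ᵀ = Xᵀv reads: 7957·α + 1071·β + 169·γ = -7830;  1071·α + 169·β + 21·γ = -1030;  169·α + 21·β + 7·γ = -175.
(Σt^2·t^2 = 7957, Σt^2·t = 1071, Σt^2 = 169, Σt·t = 169, Σt = 21, Σ1 = 7, Σt^2·v = -7830, Σt·v = -1030, Σv = -175.)
Solving the 3×3 system (Gaussian elimination) gives α = -340585/324978, β = 87975/108326, γ = -346765/162489.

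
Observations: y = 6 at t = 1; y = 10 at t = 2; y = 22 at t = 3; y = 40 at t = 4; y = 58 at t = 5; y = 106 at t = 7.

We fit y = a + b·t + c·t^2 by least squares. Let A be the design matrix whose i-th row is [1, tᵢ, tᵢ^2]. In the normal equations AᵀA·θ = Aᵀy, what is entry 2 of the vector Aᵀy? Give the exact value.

1284

Entry 2 ↔ basis t, so (Aᵀy)_{2} = Σᵢ (t)·yᵢ = (1)·(6) + (2)·(10) + (3)·(22) + (4)·(40) + (5)·(58) + (7)·(106) = 1284.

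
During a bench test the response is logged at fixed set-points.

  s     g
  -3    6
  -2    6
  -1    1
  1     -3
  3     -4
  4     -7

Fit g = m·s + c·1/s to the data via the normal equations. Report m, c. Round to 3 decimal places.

XᵀX·[m, c]ᵀ = Xᵀg reads: 40·m + 6·c = -74;  6·m + (365/144)·c = -145/12.
(Σs·s = 40, Σs·1/s = 6, Σ1/s·1/s = 365/144, Σs·g = -74, Σ1/s·g = -145/12.)
Eliminating c: (365/144)·(row 1) − 6·(row 2) gives (1177/18)·m = (365/144)·(-74) − 6·(-145/12) = -8285/72, so m = -8285/4708.
Then c = ((-145/12) − 6·(-8285/4708))/(365/144) = -708/1177.

m = -1.760, c = -0.602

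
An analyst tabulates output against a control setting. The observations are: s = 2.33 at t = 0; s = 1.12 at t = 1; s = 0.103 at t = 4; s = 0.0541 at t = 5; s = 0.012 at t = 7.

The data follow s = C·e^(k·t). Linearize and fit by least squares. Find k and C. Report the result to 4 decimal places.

Taking logs, ln s = k·t + ln C, so regress ln s on t.
AᵀA = [[91.0000, 17.0000]; [17.0000, 5]], rhs = [-54.5233, -8.6536]ᵀ  (here Σt = 17.0000, Σ(t)² = 91.0000, Σln s = -8.6536, Σt·ln s = -54.5233).
Solving (det = 166.0000): k = -0.75606, ln C = 0.83987, so C = exp(0.83987) = 2.31607.

k = -0.7561, C = 2.3161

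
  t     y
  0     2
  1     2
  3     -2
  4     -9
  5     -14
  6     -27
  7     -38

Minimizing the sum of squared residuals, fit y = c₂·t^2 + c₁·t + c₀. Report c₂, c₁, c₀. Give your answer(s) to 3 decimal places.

AᵀA·[c₂, c₁, c₀]ᵀ = Aᵀy reads: 4660·c₂ + 776·c₁ + 136·c₀ = -3344;  776·c₂ + 136·c₁ + 26·c₀ = -538;  136·c₂ + 26·c₁ + 7·c₀ = -86.
Solving the 3×3 system (Gaussian elimination) gives c₂ = -47/43, c₁ = 169/86, c₀ = 71/43.

c₂ = -1.093, c₁ = 1.965, c₀ = 1.651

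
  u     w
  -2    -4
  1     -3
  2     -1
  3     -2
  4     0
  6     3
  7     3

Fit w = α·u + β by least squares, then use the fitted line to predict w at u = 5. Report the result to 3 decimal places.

Entries of XᵀX: Σu·u = 119, Σu = 21, Σ1 = 7.
Moment sums: Σu·w = 36, Σw = -4.
XᵀX·[α, β]ᵀ = Xᵀw becomes [[119, 21]; [21, 7]]·[α, β]ᵀ = [36, -4]ᵀ.
Determinant 119·7 − 21² = 392.
α = (36·7 − 21·(-4))/392 = 6/7; β = (119·(-4) − 21·36)/392 = -22/7.
At u = 5: ŵ = (6/7)·(5) + (-22/7)·(1) = 8/7.

ŵ = 1.143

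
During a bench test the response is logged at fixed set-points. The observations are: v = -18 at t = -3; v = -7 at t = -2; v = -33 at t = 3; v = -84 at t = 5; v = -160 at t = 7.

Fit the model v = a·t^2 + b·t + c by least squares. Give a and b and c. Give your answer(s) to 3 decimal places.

a = -2.931, b = -2.387, c = 0.654

AᵀA·[a, b, c]ᵀ = Aᵀv reads: 3204·a + 460·b + 96·c = -10427;  460·a + 96·b + 10·c = -1571;  96·a + 10·b + 5·c = -302.
(Σt^2·t^2 = 3204, Σt^2·t = 460, Σt^2 = 96, Σt·t = 96, Σt = 10, Σ1 = 5, Σt^2·v = -10427, Σt·v = -1571, Σv = -302.)
Row-reducing yields a = -28943/9874, b = -47143/19748, c = 6459/9874.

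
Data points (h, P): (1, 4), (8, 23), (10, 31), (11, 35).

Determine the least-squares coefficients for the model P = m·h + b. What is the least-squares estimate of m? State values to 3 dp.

Normal-equation sums: Σh·h = 286, Σh = 30, Σ1 = 4.
Moment sums: Σh·P = 883, ΣP = 93.
So AᵀA·[m, b]ᵀ = AᵀP: [[286, 30]; [30, 4]]·[m, b]ᵀ = [883, 93]ᵀ.
Determinant 286·4 − 30² = 244.
m = (883·4 − 30·93)/244 = 371/122; b = (286·93 − 30·883)/244 = 27/61.

m = 3.041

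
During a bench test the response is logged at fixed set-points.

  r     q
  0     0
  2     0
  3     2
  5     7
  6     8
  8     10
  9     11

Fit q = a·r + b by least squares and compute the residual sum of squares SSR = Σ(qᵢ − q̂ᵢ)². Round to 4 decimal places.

SSR = 7.2342

Sums needed: Σr·r = 219, Σr = 33, Σ1 = 7.
For Aᵀq: Σr·q = 268, Σq = 38.
det = 219·7 − 33² = 444.
a = (268·7 − 33·38)/444 = 311/222; b = (219·38 − 33·268)/444 = -87/74.
Residuals: 87/74, -361/222, -38/37, 130/111, 57/74, -7/222, -16/37; SSR = 803/111.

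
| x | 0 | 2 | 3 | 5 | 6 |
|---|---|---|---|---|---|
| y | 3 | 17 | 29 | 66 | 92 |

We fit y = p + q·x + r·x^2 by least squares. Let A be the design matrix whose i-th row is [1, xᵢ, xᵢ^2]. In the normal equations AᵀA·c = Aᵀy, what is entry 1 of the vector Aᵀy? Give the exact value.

207

Entry 1 ↔ basis 1, so (Aᵀy)_{1} = Σᵢ yᵢ = (1)·(3) + (1)·(17) + (1)·(29) + (1)·(66) + (1)·(92) = 207.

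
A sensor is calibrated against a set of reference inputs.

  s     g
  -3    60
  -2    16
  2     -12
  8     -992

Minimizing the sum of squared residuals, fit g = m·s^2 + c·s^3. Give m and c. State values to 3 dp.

m = 0.578, c = -2.010

The normal equations are: 4209·m + 32525·c = -62932;  32525·m + 263001·c = -509748.
(Σs^2·s^2 = 4209, Σs^2·s^3 = 32525, Σs^3·s^3 = 263001, Σs^2·g = -62932, Σs^3·g = -509748.)
Eliminating c: 263001·(row 1) − 32525·(row 2) gives 49095584·m = 263001·(-62932) − 32525·(-509748) = 28374768, so m = 1773423/3068474.
Then c = ((-509748) − 32525·(1773423/3068474))/263001 = -6166627/3068474.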